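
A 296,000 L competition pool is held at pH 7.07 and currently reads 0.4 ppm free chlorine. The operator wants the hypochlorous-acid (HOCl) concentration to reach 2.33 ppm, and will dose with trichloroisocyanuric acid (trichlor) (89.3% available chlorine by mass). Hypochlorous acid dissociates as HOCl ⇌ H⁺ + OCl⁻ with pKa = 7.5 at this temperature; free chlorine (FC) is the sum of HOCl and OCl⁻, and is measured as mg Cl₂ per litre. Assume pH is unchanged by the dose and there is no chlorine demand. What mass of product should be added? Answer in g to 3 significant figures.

[OCl⁻]/[HOCl] = 10^(pH − pKa) = 10^(7.07 − 7.5) = 0.3715; fraction as HOCl = 1/(1 + 0.3715) = 0.7291.
Free chlorine required for 2.33 ppm HOCl: 2.33 / 0.7291 = 3.196 ppm.
FC to add: 3.196 − 0.4 = 2.796 mg/L as Cl₂.
Cl₂ equivalent: 2.796 mg/L × 296,000 L = 827.5 g.
Product at 89.3% available Cl: 827.5 / 0.893 = 926.7 g.

927 g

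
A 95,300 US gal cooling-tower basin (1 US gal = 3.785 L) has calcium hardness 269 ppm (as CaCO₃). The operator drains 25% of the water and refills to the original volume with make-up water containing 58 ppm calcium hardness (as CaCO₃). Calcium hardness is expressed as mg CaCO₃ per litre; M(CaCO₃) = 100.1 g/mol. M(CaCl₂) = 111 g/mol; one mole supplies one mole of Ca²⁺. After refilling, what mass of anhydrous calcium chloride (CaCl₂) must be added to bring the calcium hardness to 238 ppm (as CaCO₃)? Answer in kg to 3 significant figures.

8.70 kg

Volume: 95,300 US gal × 3.785 L/gal = 360,710 L.
After draining 25% and refilling: 269 × 0.75 + 58 × 0.25 = 216.25 ppm.
Deficit to target: 238 − 216.25 = 21.75 mg/L.
As CaCO₃: 21.75 mg/L × 360,710 L = 7845 g; ÷ 100.1 = 78.38 mol Ca²⁺.
Mass: 78.38 × 111 = 8700 g.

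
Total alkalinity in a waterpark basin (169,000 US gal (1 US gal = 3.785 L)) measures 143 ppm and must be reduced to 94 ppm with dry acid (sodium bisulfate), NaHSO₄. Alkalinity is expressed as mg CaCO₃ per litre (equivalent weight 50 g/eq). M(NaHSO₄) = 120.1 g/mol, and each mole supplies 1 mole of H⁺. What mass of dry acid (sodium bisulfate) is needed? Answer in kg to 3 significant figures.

Volume: 169,000 US gal × 3.785 L/gal = 639,665 L.
Alkalinity to neutralize: (143 − 94) = 49 mg/L as CaCO₃ × 639,665 L = 31,340 g as CaCO₃.
Equivalents of H⁺ required: 31,340 ÷ 50 g/eq = 626.9 eq = 626.9 mol NaHSO₄.
Mass of NaHSO₄: 626.9 × 120.1 = 75,290 g.

75.3 kg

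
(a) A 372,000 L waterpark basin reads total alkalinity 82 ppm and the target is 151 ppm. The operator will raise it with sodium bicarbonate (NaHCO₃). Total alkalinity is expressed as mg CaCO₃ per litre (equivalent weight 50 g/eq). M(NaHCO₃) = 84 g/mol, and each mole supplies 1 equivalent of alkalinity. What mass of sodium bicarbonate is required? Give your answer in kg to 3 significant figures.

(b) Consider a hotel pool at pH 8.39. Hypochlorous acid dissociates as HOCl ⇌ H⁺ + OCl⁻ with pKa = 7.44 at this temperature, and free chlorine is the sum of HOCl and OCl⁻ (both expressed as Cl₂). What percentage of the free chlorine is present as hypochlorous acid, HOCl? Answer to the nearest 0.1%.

(a) 43.1 kg; (b) 10.1%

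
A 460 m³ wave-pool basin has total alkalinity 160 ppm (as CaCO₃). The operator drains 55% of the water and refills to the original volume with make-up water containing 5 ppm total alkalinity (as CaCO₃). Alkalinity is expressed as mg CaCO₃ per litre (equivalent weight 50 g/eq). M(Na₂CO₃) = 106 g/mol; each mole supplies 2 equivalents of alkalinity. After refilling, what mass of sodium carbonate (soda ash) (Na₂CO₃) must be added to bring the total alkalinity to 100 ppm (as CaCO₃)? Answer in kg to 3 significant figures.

Volume: 460 m³ = 460,000 L.
After draining 55% and refilling: 160 × 0.45 + 5 × 0.55 = 74.75 ppm.
Deficit to target: 100 − 74.75 = 25.25 mg/L.
As CaCO₃: 25.25 mg/L × 460,000 L = 11,620 g; ÷ 50 g/eq ÷ 2 = 116.2 mol Na₂CO₃.
Mass: 116.2 × 106 = 12,310 g.

12.3 kg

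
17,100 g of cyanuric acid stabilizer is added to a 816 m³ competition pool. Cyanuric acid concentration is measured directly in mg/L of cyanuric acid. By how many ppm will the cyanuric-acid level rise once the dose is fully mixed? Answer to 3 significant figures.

21.0 ppm

Volume: 816 m³ = 816,000 L.
Rise: 17,100 g / 816,000 L × 1000 = 20.96 mg/L.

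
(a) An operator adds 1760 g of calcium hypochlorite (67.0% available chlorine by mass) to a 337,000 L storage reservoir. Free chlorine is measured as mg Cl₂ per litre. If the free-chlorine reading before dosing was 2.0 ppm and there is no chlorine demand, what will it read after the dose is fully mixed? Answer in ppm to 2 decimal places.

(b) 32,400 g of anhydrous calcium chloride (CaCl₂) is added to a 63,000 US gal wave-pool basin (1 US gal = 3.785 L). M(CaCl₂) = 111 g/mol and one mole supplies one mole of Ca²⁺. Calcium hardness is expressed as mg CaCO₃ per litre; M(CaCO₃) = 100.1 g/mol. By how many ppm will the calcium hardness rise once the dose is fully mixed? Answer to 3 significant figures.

(a) Available chlorine delivered: 1760 g × 0.67 = 1179 g as Cl₂.
(a) Concentration rise: 1179 g / 337,000 L = 3.499 mg/L = 3.50 ppm.
(a) Final FC: 2.0 + 3.50 = 5.50 ppm.

(b) Volume: 63,000 US gal × 3.785 L/gal = 238,455 L.
(b) Moles of Ca²⁺: 32,400 g ÷ 111 g/mol = 291.9 mol.
(b) As CaCO₃: 291.9 mol × 100.1 g/mol = 29,220 g.
(b) Rise: 29,220 g / 238,455 L × 1000 = 122.5 mg/L.

(a) 5.50 ppm; (b) 123 ppm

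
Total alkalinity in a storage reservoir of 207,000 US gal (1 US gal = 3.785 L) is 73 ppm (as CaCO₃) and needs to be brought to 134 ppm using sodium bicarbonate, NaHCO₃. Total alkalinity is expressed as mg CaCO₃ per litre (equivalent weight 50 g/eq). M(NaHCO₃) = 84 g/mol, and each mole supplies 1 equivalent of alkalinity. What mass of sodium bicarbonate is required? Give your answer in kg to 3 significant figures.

Volume: 207,000 US gal × 3.785 L/gal = 783,495 L.
Alkalinity to add: (134 − 73) = 61 mg/L as CaCO₃ × 783,495 L = 47,790 g as CaCO₃.
Equivalents: 47,790 g ÷ 50 g/eq = 955.9 eq.
NaHCO₃ supplies 1 eq per mole → 955.9 mol.
Mass: 955.9 mol × 84 g/mol = 80,290 g.

80.3 kg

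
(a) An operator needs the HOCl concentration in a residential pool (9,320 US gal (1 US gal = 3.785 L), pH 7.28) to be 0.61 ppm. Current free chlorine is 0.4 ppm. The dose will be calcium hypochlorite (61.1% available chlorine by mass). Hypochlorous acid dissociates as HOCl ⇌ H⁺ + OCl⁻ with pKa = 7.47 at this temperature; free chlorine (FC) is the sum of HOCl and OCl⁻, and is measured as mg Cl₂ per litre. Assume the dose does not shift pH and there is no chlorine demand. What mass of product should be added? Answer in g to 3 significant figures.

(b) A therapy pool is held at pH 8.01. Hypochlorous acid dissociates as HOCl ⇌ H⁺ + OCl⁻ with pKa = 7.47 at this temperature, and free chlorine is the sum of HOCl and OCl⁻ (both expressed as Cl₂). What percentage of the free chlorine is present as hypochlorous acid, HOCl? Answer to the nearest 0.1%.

(a) Volume: 9,320 US gal × 3.785 L/gal = 35,276 L.
(a) [OCl⁻]/[HOCl] = 10^(pH − pKa) = 10^(7.28 − 7.47) = 0.6457; fraction as HOCl = 1/(1 + 0.6457) = 0.6077.
(a) Free chlorine required for 0.61 ppm HOCl: 0.61 / 0.6077 = 1.004 ppm.
(a) FC to add: 1.004 − 0.4 = 0.6038 mg/L as Cl₂.
(a) Cl₂ equivalent: 0.6038 mg/L × 35,276 L = 21.3 g.
(a) Product at 61.1% available Cl: 21.3 / 0.611 = 34.86 g.

(b) [OCl⁻]/[HOCl] = 10^(pH − pKa) = 10^(8.01 − 7.47) = 10^0.54 = 3.467.
(b) Fraction as HOCl = 1 / (1 + 3.467) = 0.2238.

(a) 34.9 g; (b) 22.4%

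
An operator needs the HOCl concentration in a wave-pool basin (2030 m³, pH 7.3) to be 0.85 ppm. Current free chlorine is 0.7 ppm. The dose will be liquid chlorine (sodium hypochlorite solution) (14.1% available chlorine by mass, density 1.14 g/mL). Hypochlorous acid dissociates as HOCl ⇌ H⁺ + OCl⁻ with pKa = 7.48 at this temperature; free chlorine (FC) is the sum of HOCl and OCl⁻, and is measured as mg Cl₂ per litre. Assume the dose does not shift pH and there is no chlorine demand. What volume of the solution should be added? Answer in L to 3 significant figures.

Volume: 2030 m³ = 2,030,000 L.
[OCl⁻]/[HOCl] = 10^(pH − pKa) = 10^(7.3 − 7.48) = 0.6607; fraction as HOCl = 1/(1 + 0.6607) = 0.6022.
Free chlorine required for 0.85 ppm HOCl: 0.85 / 0.6022 = 1.412 ppm.
FC to add: 1.412 − 0.7 = 0.7116 mg/L as Cl₂.
Cl₂ equivalent: 0.7116 mg/L × 2,030,000 L = 1445 g.
Product at 14.1% available Cl: 1445 / 0.141 = 10,240 g.
Volume: 10,240 g ÷ 1.14 g/mL = 8987 mL.

8.99 L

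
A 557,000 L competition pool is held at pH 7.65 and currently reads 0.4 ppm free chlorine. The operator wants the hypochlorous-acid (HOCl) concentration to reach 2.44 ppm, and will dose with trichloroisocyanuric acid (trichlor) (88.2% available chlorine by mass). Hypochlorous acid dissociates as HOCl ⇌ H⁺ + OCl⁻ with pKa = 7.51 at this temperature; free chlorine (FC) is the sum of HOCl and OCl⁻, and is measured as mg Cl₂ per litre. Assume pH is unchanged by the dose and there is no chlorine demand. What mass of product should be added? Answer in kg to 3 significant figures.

3.42 kg

[OCl⁻]/[HOCl] = 10^(pH − pKa) = 10^(7.65 − 7.51) = 1.38; fraction as HOCl = 1/(1 + 1.38) = 0.4201.
Free chlorine required for 2.44 ppm HOCl: 2.44 / 0.4201 = 5.808 ppm.
FC to add: 5.808 − 0.4 = 5.408 mg/L as Cl₂.
Cl₂ equivalent: 5.408 mg/L × 557,000 L = 3012 g.
Product at 88.2% available Cl: 3012 / 0.882 = 3415 g.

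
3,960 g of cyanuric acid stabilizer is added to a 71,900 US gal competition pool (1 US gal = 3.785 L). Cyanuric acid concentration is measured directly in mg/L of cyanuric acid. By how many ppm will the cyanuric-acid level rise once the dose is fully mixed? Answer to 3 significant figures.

Volume: 71,900 US gal × 3.785 L/gal = 272,142 L.
Rise: 3,960 g / 272,142 L × 1000 = 14.55 mg/L.

14.6 ppm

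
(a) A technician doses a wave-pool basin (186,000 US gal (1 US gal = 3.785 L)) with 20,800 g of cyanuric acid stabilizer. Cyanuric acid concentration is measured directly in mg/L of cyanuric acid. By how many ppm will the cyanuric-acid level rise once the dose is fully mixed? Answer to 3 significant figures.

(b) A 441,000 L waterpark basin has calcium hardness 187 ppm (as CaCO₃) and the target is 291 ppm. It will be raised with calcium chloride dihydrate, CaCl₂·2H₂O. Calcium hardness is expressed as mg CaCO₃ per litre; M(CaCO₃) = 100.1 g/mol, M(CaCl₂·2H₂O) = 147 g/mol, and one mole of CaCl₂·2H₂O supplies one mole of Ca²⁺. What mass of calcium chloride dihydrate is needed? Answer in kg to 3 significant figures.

(a) Volume: 186,000 US gal × 3.785 L/gal = 704,010 L.
(a) Rise: 20,800 g / 704,010 L × 1000 = 29.55 mg/L.

(b) Hardness to add: (291 − 187) = 104 mg/L as CaCO₃ × 441,000 L = 45,860 g as CaCO₃.
(b) Moles of Ca²⁺ (1 mol Ca²⁺ ≡ 1 mol CaCO₃): 45,860 / 100.1 g/mol = 458.2 mol.
(b) Mass of CaCl₂·2H₂O: 458.2 × 147 = 67,350 g.

(a) 29.5 ppm; (b) 67.4 kg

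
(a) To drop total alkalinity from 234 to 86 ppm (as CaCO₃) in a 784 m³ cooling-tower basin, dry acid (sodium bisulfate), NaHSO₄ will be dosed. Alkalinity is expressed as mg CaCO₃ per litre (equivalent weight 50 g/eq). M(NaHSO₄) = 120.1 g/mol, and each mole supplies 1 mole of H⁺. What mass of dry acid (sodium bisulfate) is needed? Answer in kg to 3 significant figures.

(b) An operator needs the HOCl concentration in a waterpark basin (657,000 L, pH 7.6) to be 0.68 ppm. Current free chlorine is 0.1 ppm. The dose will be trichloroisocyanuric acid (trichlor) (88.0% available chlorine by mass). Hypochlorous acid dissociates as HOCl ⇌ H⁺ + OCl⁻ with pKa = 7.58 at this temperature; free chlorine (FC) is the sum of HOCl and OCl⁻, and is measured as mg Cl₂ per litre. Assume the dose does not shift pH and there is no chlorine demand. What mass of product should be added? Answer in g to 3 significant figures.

(a) 279 kg; (b) 965 g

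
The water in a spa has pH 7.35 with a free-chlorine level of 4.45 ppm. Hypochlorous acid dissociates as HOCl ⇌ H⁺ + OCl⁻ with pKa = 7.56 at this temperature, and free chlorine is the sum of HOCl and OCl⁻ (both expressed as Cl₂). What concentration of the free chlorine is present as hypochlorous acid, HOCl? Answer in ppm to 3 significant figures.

2.75 ppm

[OCl⁻]/[HOCl] = 10^(pH − pKa) = 10^(7.35 − 7.56) = 10^-0.21 = 0.6166.
Fraction as HOCl = 1 / (1 + 0.6166) = 0.6186.
HOCl = 0.6186 × 4.45 ppm = 2.753 ppm.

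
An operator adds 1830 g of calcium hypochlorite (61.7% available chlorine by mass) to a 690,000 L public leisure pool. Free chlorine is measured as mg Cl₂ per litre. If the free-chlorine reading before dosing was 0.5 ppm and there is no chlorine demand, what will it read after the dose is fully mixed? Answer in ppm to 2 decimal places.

2.14 ppm

Available chlorine delivered: 1830 g × 0.617 = 1129 g as Cl₂.
Concentration rise: 1129 g / 690,000 L = 1.636 mg/L = 1.64 ppm.
Final FC: 0.5 + 1.64 = 2.14 ppm.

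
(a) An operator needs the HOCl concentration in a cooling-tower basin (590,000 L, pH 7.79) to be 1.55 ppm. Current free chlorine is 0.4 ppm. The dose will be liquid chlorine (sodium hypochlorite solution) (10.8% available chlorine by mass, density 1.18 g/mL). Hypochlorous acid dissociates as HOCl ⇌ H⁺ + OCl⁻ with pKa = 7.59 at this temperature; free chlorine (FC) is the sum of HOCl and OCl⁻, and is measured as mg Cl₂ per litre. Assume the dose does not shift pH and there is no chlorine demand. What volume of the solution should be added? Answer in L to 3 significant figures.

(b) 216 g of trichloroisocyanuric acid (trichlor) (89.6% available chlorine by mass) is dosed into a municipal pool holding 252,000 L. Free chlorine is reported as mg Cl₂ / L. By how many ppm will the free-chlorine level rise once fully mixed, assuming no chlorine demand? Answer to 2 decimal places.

(a) 16.7 L; (b) 0.77 ppm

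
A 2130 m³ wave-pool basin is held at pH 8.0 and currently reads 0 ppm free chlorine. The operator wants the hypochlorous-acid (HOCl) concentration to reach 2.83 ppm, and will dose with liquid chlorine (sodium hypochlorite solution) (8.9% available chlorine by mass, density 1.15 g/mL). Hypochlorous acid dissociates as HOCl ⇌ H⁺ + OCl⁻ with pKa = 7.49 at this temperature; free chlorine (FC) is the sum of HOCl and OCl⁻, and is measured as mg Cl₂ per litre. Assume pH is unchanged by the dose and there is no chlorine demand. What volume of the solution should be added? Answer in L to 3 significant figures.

249 L

Volume: 2130 m³ = 2,130,000 L.
[OCl⁻]/[HOCl] = 10^(pH − pKa) = 10^(8.0 − 7.49) = 3.236; fraction as HOCl = 1/(1 + 3.236) = 0.2361.
Free chlorine required for 2.83 ppm HOCl: 2.83 / 0.2361 = 11.99 ppm.
FC to add: 11.99 − 0 = 11.99 mg/L as Cl₂.
Cl₂ equivalent: 11.99 mg/L × 2,130,000 L = 25,530 g.
Product at 8.9% available Cl: 25,530 / 0.089 = 286,900 g.
Volume: 286,900 g ÷ 1.15 g/mL = 249,500 mL.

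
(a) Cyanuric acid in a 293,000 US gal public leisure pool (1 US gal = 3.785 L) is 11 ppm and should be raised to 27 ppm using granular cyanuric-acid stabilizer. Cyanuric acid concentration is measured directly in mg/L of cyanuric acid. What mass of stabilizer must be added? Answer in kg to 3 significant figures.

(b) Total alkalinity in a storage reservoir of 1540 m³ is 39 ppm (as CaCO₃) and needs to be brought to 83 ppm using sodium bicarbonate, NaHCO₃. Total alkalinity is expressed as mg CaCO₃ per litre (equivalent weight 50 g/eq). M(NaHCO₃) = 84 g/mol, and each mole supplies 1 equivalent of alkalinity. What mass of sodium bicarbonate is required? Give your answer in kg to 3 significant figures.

(a) Volume: 293,000 US gal × 3.785 L/gal = 1,109,005 L.
(a) CYA to add: (27 − 11) = 16 mg/L × 1,109,005 L = 17,740 g cyanuric acid.

(b) Volume: 1540 m³ = 1,540,000 L.
(b) Alkalinity to add: (83 − 39) = 44 mg/L as CaCO₃ × 1,540,000 L = 67,760 g as CaCO₃.
(b) Equivalents: 67,760 g ÷ 50 g/eq = 1355 eq.
(b) NaHCO₃ supplies 1 eq per mole → 1355 mol.
(b) Mass: 1355 mol × 84 g/mol = 113,800 g.

(a) 17.7 kg; (b) 114 kg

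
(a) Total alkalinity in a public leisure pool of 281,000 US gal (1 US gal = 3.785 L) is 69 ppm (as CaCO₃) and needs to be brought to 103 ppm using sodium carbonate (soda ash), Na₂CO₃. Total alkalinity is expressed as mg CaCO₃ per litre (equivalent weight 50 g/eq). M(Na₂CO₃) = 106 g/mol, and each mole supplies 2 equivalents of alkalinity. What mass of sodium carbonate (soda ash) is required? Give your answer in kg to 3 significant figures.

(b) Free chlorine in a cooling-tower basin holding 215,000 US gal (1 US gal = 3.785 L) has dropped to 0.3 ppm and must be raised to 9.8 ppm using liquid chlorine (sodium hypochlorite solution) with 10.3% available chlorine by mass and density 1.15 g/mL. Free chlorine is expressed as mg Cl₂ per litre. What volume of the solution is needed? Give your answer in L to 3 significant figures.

(a) 38.3 kg; (b) 65.3 L

(a) Volume: 281,000 US gal × 3.785 L/gal = 1,063,585 L.
(a) Alkalinity to add: (103 − 69) = 34 mg/L as CaCO₃ × 1,063,585 L = 36,160 g as CaCO₃.
(a) Equivalents: 36,160 g ÷ 50 g/eq = 723.2 eq.
(a) Each mole of Na₂CO₃ supplies 2 eq, so 723.2 / 2 = 361.6 mol.
(a) Mass: 361.6 mol × 106 g/mol = 38,330 g.

(b) Volume: 215,000 US gal × 3.785 L/gal = 813,775 L.
(b) Chlorine deficit: 9.8 − 0.3 = 9.5 ppm = 9.5 mg/L as Cl₂.
(b) Cl₂ equivalent needed: 9.5 mg/L × 813,775 L = 7,731,000 mg = 7731 g.
(b) Product at 10.3% available chlorine: 7731 / 0.103 = 75,060 g.
(b) Volume at density 1.15 g/mL: 75,060 g ÷ 1.15 g/mL = 65,270 mL.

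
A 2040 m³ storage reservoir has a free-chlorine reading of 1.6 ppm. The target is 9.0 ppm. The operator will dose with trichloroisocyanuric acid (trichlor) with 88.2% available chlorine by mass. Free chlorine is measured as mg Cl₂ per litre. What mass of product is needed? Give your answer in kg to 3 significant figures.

Volume: 2040 m³ = 2,040,000 L.
Chlorine deficit: 9.0 − 1.6 = 7.4 ppm = 7.4 mg/L as Cl₂.
Cl₂ equivalent needed: 7.4 mg/L × 2,040,000 L = 15,100,000 mg = 15,100 g.
Product at 88.2% available chlorine: 15,100 / 0.882 = 17,120 g.

17.1 kg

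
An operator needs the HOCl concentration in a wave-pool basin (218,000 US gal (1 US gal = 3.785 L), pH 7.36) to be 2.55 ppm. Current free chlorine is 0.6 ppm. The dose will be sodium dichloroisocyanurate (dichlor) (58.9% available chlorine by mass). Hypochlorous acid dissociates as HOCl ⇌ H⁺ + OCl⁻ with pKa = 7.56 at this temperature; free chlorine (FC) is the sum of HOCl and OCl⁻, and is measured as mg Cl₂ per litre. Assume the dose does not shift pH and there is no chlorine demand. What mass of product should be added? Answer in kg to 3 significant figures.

4.99 kg

Volume: 218,000 US gal × 3.785 L/gal = 825,130 L.
[OCl⁻]/[HOCl] = 10^(pH − pKa) = 10^(7.36 − 7.56) = 0.631; fraction as HOCl = 1/(1 + 0.631) = 0.6131.
Free chlorine required for 2.55 ppm HOCl: 2.55 / 0.6131 = 4.159 ppm.
FC to add: 4.159 − 0.6 = 3.559 mg/L as Cl₂.
Cl₂ equivalent: 3.559 mg/L × 825,130 L = 2937 g.
Product at 58.9% available Cl: 2937 / 0.589 = 4986 g.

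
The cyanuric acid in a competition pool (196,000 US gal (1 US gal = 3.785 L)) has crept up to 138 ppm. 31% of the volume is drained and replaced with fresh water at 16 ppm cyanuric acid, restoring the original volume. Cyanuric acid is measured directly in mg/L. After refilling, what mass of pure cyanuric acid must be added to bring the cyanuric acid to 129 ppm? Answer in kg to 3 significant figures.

21.4 kg

Volume: 196,000 US gal × 3.785 L/gal = 741,860 L.
After draining 31% and refilling: 138 × 0.69 + 16 × 0.31 = 100.18 ppm.
Deficit to target: 129 − 100.18 = 28.82 mg/L.
Mass: 28.82 mg/L × 741,860 L = 21,380 g cyanuric acid.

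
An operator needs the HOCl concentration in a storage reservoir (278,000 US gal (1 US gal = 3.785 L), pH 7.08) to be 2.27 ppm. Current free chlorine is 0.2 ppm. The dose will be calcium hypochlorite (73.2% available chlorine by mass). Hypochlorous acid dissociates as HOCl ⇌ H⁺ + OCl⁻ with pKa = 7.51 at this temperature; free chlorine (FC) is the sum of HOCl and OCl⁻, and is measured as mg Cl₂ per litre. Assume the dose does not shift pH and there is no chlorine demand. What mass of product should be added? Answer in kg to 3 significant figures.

4.19 kg

Volume: 278,000 US gal × 3.785 L/gal = 1,052,230 L.
[OCl⁻]/[HOCl] = 10^(pH − pKa) = 10^(7.08 − 7.51) = 0.3715; fraction as HOCl = 1/(1 + 0.3715) = 0.7291.
Free chlorine required for 2.27 ppm HOCl: 2.27 / 0.7291 = 3.113 ppm.
FC to add: 3.113 − 0.2 = 2.913 mg/L as Cl₂.
Cl₂ equivalent: 2.913 mg/L × 1,052,230 L = 3066 g.
Product at 73.2% available Cl: 3066 / 0.732 = 4188 g.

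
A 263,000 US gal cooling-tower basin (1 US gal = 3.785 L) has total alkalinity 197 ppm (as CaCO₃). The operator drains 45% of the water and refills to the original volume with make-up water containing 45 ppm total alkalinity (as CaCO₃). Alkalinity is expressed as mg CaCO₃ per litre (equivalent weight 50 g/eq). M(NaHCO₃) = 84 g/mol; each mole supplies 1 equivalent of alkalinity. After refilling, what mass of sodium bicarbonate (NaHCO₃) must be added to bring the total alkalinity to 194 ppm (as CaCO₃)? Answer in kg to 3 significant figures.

109 kg

Volume: 263,000 US gal × 3.785 L/gal = 995,455 L.
After draining 45% and refilling: 197 × 0.55 + 45 × 0.45 = 128.6 ppm.
Deficit to target: 194 − 128.6 = 65.4 mg/L.
As CaCO₃: 65.4 mg/L × 995,455 L = 65,100 g; ÷ 50 g/eq ÷ 1 = 1302 mol NaHCO₃.
Mass: 1302 × 84 = 109,400 g.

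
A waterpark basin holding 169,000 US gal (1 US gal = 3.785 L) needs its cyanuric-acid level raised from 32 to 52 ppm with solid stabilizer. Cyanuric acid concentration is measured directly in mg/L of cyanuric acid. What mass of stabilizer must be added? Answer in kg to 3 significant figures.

Volume: 169,000 US gal × 3.785 L/gal = 639,665 L.
CYA to add: (52 − 32) = 20 mg/L × 639,665 L = 12,790 g cyanuric acid.

12.8 kg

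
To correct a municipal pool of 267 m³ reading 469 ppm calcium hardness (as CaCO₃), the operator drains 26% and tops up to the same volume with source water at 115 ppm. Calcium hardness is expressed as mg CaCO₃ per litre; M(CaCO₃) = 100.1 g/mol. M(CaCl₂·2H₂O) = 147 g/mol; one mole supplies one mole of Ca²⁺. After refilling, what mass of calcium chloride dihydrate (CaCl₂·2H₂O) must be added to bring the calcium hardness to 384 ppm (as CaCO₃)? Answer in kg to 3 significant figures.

2.76 kg

Volume: 267 m³ = 267,000 L.
After draining 26% and refilling: 469 × 0.74 + 115 × 0.26 = 376.96 ppm.
Deficit to target: 384 − 376.96 = 7.04 mg/L.
As CaCO₃: 7.04 mg/L × 267,000 L = 1880 g; ÷ 100.1 = 18.78 mol Ca²⁺.
Mass: 18.78 × 147 = 2760 g.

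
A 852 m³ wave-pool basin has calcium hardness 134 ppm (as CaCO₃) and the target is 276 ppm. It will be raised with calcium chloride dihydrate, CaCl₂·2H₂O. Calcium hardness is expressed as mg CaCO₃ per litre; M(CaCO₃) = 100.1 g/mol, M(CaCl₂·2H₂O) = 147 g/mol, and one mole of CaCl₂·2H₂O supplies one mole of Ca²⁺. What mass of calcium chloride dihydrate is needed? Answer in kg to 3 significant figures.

Volume: 852 m³ = 852,000 L.
Hardness to add: (276 − 134) = 142 mg/L as CaCO₃ × 852,000 L = 121,000 g as CaCO₃.
Moles of Ca²⁺ (1 mol Ca²⁺ ≡ 1 mol CaCO₃): 121,000 / 100.1 g/mol = 1209 mol.
Mass of CaCl₂·2H₂O: 1209 × 147 = 177,700 g.

178 kg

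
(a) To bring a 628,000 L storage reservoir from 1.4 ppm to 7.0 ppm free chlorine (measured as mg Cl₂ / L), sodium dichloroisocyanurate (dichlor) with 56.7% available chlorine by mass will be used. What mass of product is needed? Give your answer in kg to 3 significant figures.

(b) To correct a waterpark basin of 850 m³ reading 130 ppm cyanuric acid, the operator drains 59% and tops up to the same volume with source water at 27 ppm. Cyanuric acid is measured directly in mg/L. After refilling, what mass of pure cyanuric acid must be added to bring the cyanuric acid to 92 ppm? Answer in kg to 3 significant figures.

(a) Chlorine deficit: 7.0 − 1.4 = 5.6 ppm = 5.6 mg/L as Cl₂.
(a) Cl₂ equivalent needed: 5.6 mg/L × 628,000 L = 3,517,000 mg = 3517 g.
(a) Product at 56.7% available chlorine: 3517 / 0.567 = 6202 g.

(b) Volume: 850 m³ = 850,000 L.
(b) After draining 59% and refilling: 130 × 0.41 + 27 × 0.59 = 69.23 ppm.
(b) Deficit to target: 92 − 69.23 = 22.77 mg/L.
(b) Mass: 22.77 mg/L × 850,000 L = 19,350 g cyanuric acid.

(a) 6.20 kg; (b) 19.4 kg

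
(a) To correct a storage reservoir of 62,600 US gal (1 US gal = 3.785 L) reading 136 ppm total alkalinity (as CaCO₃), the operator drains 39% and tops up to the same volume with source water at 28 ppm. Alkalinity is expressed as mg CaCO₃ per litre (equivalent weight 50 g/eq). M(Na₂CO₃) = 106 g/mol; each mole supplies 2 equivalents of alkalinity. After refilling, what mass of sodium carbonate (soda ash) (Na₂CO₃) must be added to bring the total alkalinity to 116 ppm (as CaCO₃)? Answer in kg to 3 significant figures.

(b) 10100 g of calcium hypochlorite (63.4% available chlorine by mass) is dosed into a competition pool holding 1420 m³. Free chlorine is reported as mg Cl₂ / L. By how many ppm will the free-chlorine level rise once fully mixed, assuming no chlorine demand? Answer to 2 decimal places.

(a) Volume: 62,600 US gal × 3.785 L/gal = 236,941 L.
(a) After draining 39% and refilling: 136 × 0.61 + 28 × 0.39 = 93.88 ppm.
(a) Deficit to target: 116 − 93.88 = 22.12 mg/L.
(a) As CaCO₃: 22.12 mg/L × 236,941 L = 5241 g; ÷ 50 g/eq ÷ 2 = 52.41 mol Na₂CO₃.
(a) Mass: 52.41 × 106 = 5556 g.

(b) Volume: 1420 m³ = 1,420,000 L.
(b) Available chlorine delivered: 10,100 g × 0.634 = 6403 g as Cl₂.
(b) Concentration rise: 6403 g / 1,420,000 L = 4.509 mg/L = 4.51 ppm.

(a) 5.56 kg; (b) 4.51 ppm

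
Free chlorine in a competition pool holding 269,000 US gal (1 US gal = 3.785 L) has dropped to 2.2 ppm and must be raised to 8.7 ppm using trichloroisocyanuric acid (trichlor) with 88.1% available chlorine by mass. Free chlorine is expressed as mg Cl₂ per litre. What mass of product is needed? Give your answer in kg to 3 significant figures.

Volume: 269,000 US gal × 3.785 L/gal = 1,018,165 L.
Chlorine deficit: 8.7 − 2.2 = 6.5 ppm = 6.5 mg/L as Cl₂.
Cl₂ equivalent needed: 6.5 mg/L × 1,018,165 L = 6,618,000 mg = 6618 g.
Product at 88.1% available chlorine: 6618 / 0.881 = 7512 g.

7.51 kg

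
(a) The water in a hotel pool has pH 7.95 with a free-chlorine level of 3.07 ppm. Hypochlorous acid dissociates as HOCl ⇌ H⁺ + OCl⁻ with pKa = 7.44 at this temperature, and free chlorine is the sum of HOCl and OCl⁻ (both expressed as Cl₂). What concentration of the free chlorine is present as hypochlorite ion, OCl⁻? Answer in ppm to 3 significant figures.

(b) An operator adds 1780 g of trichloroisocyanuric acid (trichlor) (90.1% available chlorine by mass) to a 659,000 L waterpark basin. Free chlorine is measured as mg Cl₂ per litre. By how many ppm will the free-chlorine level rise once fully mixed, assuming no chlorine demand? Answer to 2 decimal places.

(a) 2.35 ppm; (b) 2.43 ppm

(a) [OCl⁻]/[HOCl] = 10^(pH − pKa) = 10^(7.95 − 7.44) = 10^0.51 = 3.236.
(a) Fraction as HOCl = 1 / (1 + 3.236) = 0.2361.
(a) OCl⁻ = (1 − 0.2361) × 3.07 ppm = 2.345 ppm.

(b) Available chlorine delivered: 1780 g × 0.901 = 1604 g as Cl₂.
(b) Concentration rise: 1604 g / 659,000 L = 2.434 mg/L = 2.43 ppm.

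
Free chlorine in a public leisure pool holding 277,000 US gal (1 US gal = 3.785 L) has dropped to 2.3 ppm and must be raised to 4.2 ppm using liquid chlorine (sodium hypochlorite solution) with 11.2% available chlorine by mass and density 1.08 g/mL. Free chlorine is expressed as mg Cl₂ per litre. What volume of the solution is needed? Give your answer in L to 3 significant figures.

16.5 L

Volume: 277,000 US gal × 3.785 L/gal = 1,048,445 L.
Chlorine deficit: 4.2 − 2.3 = 1.9 ppm = 1.9 mg/L as Cl₂.
Cl₂ equivalent needed: 1.9 mg/L × 1,048,445 L = 1,992,000 mg = 1992 g.
Product at 11.2% available chlorine: 1992 / 0.112 = 17,790 g.
Volume at density 1.08 g/mL: 17,790 g ÷ 1.08 g/mL = 16,470 mL.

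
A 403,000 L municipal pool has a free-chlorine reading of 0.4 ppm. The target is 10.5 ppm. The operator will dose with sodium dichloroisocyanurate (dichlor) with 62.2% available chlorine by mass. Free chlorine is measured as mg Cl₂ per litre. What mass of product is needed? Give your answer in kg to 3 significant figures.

Chlorine deficit: 10.5 − 0.4 = 10.1 ppm = 10.1 mg/L as Cl₂.
Cl₂ equivalent needed: 10.1 mg/L × 403,000 L = 4,070,000 mg = 4070 g.
Product at 62.2% available chlorine: 4070 / 0.622 = 6544 g.

6.54 kg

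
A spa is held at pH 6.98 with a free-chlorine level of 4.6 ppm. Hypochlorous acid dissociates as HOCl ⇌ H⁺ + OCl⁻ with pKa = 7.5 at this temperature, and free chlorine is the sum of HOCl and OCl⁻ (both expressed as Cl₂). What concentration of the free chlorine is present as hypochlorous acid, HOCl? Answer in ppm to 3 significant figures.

[OCl⁻]/[HOCl] = 10^(pH − pKa) = 10^(6.98 − 7.5) = 10^-0.52 = 0.302.
Fraction as HOCl = 1 / (1 + 0.302) = 0.7681.
HOCl = 0.7681 × 4.6 ppm = 3.533 ppm.

3.53 ppm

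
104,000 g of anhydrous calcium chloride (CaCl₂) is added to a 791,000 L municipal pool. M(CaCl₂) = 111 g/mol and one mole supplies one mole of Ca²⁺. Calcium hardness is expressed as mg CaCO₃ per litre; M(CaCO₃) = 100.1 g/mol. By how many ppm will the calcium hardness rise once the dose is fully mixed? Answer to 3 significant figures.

Moles of Ca²⁺: 104,000 g ÷ 111 g/mol = 936.9 mol.
As CaCO₃: 936.9 mol × 100.1 g/mol = 93,790 g.
Rise: 93,790 g / 791,000 L × 1000 = 118.6 mg/L.

119 ppm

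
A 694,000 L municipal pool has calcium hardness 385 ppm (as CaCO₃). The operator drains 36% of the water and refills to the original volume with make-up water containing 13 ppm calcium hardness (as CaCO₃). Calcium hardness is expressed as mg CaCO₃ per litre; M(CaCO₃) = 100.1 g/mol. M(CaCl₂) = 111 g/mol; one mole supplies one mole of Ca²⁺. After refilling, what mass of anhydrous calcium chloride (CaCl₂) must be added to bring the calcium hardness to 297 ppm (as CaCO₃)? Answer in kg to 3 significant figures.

After draining 36% and refilling: 385 × 0.64 + 13 × 0.36 = 251.08 ppm.
Deficit to target: 297 − 251.08 = 45.92 mg/L.
As CaCO₃: 45.92 mg/L × 694,000 L = 31,870 g; ÷ 100.1 = 318.4 mol Ca²⁺.
Mass: 318.4 × 111 = 35,340 g.

35.3 kg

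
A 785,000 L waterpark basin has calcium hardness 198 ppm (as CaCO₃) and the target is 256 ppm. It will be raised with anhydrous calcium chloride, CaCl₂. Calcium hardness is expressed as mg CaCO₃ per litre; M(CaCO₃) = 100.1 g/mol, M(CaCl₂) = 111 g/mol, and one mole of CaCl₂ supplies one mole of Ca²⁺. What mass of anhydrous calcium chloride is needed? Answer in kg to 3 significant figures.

Hardness to add: (256 − 198) = 58 mg/L as CaCO₃ × 785,000 L = 45,530 g as CaCO₃.
Moles of Ca²⁺ (1 mol Ca²⁺ ≡ 1 mol CaCO₃): 45,530 / 100.1 g/mol = 454.8 mol.
Mass of CaCl₂: 454.8 × 111 = 50,490 g.

50.5 kg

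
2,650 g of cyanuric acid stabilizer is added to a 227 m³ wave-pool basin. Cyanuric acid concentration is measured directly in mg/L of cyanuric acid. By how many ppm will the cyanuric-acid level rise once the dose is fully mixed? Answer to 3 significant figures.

11.7 ppm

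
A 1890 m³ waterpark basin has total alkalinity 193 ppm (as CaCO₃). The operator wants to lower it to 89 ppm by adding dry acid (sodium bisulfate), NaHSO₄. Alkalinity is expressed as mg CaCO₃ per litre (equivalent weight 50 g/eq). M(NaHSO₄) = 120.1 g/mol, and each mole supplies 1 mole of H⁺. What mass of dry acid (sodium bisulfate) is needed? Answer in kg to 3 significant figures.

Volume: 1890 m³ = 1,890,000 L.
Alkalinity to neutralize: (193 − 89) = 104 mg/L as CaCO₃ × 1,890,000 L = 196,600 g as CaCO₃.
Equivalents of H⁺ required: 196,600 ÷ 50 g/eq = 3931 eq = 3931 mol NaHSO₄.
Mass of NaHSO₄: 3931 × 120.1 = 472,100 g.

472 kg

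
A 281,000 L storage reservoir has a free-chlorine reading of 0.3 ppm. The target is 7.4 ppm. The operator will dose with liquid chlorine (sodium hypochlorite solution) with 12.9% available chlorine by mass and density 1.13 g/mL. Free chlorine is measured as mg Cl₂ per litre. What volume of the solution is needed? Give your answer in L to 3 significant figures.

Chlorine deficit: 7.4 − 0.3 = 7.1 ppm = 7.1 mg/L as Cl₂.
Cl₂ equivalent needed: 7.1 mg/L × 281,000 L = 1,995,000 mg = 1995 g.
Product at 12.9% available chlorine: 1995 / 0.129 = 15,470 g.
Volume at density 1.13 g/mL: 15,470 g ÷ 1.13 g/mL = 13,690 mL.

13.7 L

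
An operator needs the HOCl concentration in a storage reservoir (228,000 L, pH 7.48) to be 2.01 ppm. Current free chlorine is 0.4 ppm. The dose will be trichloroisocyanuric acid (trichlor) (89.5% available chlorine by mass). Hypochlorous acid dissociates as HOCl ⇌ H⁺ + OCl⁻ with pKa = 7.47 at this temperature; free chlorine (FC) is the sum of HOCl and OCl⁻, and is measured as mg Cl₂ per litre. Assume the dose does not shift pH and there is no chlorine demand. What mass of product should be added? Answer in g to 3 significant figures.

934 g

[OCl⁻]/[HOCl] = 10^(pH − pKa) = 10^(7.48 − 7.47) = 1.023; fraction as HOCl = 1/(1 + 1.023) = 0.4942.
Free chlorine required for 2.01 ppm HOCl: 2.01 / 0.4942 = 4.067 ppm.
FC to add: 4.067 − 0.4 = 3.667 mg/L as Cl₂.
Cl₂ equivalent: 3.667 mg/L × 228,000 L = 836 g.
Product at 89.5% available Cl: 836 / 0.895 = 934.1 g.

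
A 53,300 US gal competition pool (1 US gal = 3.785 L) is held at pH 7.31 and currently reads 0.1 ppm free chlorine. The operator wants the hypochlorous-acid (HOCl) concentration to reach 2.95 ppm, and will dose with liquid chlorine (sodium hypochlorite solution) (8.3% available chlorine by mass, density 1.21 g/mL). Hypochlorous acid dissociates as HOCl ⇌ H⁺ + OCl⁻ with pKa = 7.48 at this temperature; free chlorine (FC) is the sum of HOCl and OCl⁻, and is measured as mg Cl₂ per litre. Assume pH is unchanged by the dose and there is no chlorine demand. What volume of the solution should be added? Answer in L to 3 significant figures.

9.73 L

Volume: 53,300 US gal × 3.785 L/gal = 201,740 L.
[OCl⁻]/[HOCl] = 10^(pH − pKa) = 10^(7.31 − 7.48) = 0.6761; fraction as HOCl = 1/(1 + 0.6761) = 0.5966.
Free chlorine required for 2.95 ppm HOCl: 2.95 / 0.5966 = 4.944 ppm.
FC to add: 4.944 − 0.1 = 4.844 mg/L as Cl₂.
Cl₂ equivalent: 4.844 mg/L × 201,740 L = 977.3 g.
Product at 8.3% available Cl: 977.3 / 0.083 = 11,770 g.
Volume: 11,770 g ÷ 1.21 g/mL = 9731 mL.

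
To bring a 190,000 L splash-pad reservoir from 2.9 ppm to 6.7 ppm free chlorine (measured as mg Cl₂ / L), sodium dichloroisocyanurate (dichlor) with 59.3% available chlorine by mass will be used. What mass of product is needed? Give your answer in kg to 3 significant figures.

Chlorine deficit: 6.7 − 2.9 = 3.8 ppm = 3.8 mg/L as Cl₂.
Cl₂ equivalent needed: 3.8 mg/L × 190,000 L = 722,000 mg = 722 g.
Product at 59.3% available chlorine: 722 / 0.593 = 1218 g.

1.22 kg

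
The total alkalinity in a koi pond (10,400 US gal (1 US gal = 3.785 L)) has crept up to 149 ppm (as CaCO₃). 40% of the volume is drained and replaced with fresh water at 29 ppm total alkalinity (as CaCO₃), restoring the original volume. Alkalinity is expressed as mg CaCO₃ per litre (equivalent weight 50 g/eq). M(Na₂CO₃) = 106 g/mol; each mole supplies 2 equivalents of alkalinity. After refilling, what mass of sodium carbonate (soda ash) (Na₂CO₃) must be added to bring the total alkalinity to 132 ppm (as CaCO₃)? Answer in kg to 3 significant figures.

1.29 kg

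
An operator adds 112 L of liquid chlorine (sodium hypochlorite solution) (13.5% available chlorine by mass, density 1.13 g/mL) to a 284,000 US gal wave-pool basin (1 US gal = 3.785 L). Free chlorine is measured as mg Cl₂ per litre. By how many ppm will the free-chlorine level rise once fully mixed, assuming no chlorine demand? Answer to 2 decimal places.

15.89 ppm

Volume: 284,000 US gal × 3.785 L/gal = 1,074,940 L.
Mass of solution: 112 L × 1000 mL/L × 1.13 g/mL = 126,600 g.
Available chlorine delivered: 126,600 g × 0.135 = 17,090 g as Cl₂.
Concentration rise: 17,090 g / 1,074,940 L = 15.89 mg/L = 15.89 ppm.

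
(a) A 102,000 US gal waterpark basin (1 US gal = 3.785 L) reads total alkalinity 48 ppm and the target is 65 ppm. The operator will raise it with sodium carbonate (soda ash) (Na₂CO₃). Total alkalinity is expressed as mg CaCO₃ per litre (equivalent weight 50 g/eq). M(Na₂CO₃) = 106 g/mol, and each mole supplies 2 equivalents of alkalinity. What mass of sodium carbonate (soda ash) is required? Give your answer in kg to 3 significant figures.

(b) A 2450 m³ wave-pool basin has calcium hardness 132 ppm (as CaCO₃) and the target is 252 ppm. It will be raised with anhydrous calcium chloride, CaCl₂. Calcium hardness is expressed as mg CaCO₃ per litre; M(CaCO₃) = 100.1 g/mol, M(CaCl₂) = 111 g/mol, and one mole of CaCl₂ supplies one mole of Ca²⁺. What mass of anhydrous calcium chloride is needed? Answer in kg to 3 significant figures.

(a) Volume: 102,000 US gal × 3.785 L/gal = 386,070 L.
(a) Alkalinity to add: (65 − 48) = 17 mg/L as CaCO₃ × 386,070 L = 6563 g as CaCO₃.
(a) Equivalents: 6563 g ÷ 50 g/eq = 131.3 eq.
(a) Each mole of Na₂CO₃ supplies 2 eq, so 131.3 / 2 = 65.63 mol.
(a) Mass: 65.63 mol × 106 g/mol = 6957 g.

(b) Volume: 2450 m³ = 2,450,000 L.
(b) Hardness to add: (252 − 132) = 120 mg/L as CaCO₃ × 2,450,000 L = 294,000 g as CaCO₃.
(b) Moles of Ca²⁺ (1 mol Ca²⁺ ≡ 1 mol CaCO₃): 294,000 / 100.1 g/mol = 2937 mol.
(b) Mass of CaCl₂: 2937 × 111 = 326,000 g.

(a) 6.96 kg; (b) 326 kg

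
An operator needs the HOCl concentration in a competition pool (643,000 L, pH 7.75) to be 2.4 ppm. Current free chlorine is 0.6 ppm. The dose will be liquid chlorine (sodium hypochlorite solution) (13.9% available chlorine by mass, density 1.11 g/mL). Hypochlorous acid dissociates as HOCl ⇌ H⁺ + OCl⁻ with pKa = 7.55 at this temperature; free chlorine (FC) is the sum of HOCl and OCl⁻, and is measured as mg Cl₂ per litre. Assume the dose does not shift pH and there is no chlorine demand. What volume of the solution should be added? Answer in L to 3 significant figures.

[OCl⁻]/[HOCl] = 10^(pH − pKa) = 10^(7.75 − 7.55) = 1.585; fraction as HOCl = 1/(1 + 1.585) = 0.3869.
Free chlorine required for 2.4 ppm HOCl: 2.4 / 0.3869 = 6.204 ppm.
FC to add: 6.204 − 0.6 = 5.604 mg/L as Cl₂.
Cl₂ equivalent: 5.604 mg/L × 643,000 L = 3603 g.
Product at 13.9% available Cl: 3603 / 0.139 = 25,920 g.
Volume: 25,920 g ÷ 1.11 g/mL = 23,350 mL.

23.4 L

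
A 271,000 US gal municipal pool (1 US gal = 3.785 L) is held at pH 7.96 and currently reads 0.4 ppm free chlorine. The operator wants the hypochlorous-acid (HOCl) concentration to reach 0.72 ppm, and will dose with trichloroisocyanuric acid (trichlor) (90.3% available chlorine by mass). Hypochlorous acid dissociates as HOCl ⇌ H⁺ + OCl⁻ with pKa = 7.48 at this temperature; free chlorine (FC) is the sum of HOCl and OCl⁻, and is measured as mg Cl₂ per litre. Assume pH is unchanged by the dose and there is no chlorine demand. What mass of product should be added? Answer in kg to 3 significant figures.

2.83 kg

Volume: 271,000 US gal × 3.785 L/gal = 1,025,735 L.
[OCl⁻]/[HOCl] = 10^(pH − pKa) = 10^(7.96 − 7.48) = 3.02; fraction as HOCl = 1/(1 + 3.02) = 0.2488.
Free chlorine required for 0.72 ppm HOCl: 0.72 / 0.2488 = 2.894 ppm.
FC to add: 2.894 − 0.4 = 2.494 mg/L as Cl₂.
Cl₂ equivalent: 2.494 mg/L × 1,025,735 L = 2559 g.
Product at 90.3% available Cl: 2559 / 0.903 = 2833 g.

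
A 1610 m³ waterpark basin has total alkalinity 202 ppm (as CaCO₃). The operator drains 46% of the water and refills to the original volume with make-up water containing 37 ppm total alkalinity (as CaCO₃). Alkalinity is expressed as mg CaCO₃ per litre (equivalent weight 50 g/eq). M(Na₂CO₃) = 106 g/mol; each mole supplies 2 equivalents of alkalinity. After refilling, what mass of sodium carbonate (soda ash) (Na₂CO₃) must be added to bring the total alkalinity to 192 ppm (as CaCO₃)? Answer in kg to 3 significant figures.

Volume: 1610 m³ = 1,610,000 L.
After draining 46% and refilling: 202 × 0.54 + 37 × 0.46 = 126.1 ppm.
Deficit to target: 192 − 126.1 = 65.9 mg/L.
As CaCO₃: 65.9 mg/L × 1,610,000 L = 106,100 g; ÷ 50 g/eq ÷ 2 = 1061 mol Na₂CO₃.
Mass: 1061 × 106 = 112,500 g.

112 kg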